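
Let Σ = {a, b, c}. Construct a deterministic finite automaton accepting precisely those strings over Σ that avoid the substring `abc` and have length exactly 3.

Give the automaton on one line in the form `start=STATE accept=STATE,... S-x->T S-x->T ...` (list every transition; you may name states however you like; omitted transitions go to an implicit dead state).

Build one automaton per condition and run them in lockstep. One (4 states) tracks partial matches of the forbidden pattern `abc`; the other (5 states) tracks the input length, saturating at 4. Each combined state is a pair, one component from each; accept when both components accept. Equivalent product states are then merged.
        a   b   c  
>  q0   q1  q2  q2 
   q1   q3  q4  q3 
   q2   q3  q3  q3 
   q3   q5  q5  q5 
   q4   q5  q5  q6 
 * q5   q6  q6  q6 
   q6   q6  q6  q6 
(> = start, * = accepting)

start=q0 accept=q5 q0-a->q1 q0-b->q2 q0-c->q2 q1-a->q3 q1-b->q4 q1-c->q3 q2-a->q3 q2-b->q3 q2-c->q3 q3-a->q5 q3-b->q5 q3-c->q5 q4-a->q5 q4-b->q5 q4-c->q6 q5-a->q6 q5-b->q6 q5-c->q6 q6-a->q6 q6-b->q6 q6-c->q6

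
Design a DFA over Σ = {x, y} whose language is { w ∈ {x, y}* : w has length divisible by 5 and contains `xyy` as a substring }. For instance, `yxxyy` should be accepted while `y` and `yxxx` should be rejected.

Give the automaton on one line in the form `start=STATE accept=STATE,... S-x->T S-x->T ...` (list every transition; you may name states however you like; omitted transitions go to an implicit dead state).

Handle the two conditions separately and then intersect. One (5 states) tracks the input length modulo 5; the other (4 states) tracks whether and how much of `xyy` has been seen. Each combined state is a pair, one component from each; accept when both components accept.
20 states suffice.
          x    y  
>  q0     q1   q2 
   q1     q3   q4 
   q2     q3   q5 
   q3     q6   q7 
   q4     q6   q8 
   q5     q6   q9 
   q6    q10  q11 
   q7    q10  q12 
   q8    q12  q12 
   q9    q10  q13 
   q10   q14  q15 
   q11   q14  q16 
   q12   q16  q16 
   q13   q14   q0 
   q14    q1  q17 
   q15    q1  q18 
 * q16   q18  q18 
   q17    q3  q19 
   q18   q19  q19 
   q19    q8   q8 
(> = start, * = accepting)

start=q0 accept=q16 q0-x->q1 q0-y->q2 q1-x->q3 q1-y->q4 q2-x->q3 q2-y->q5 q3-x->q6 q3-y->q7 q4-x->q6 q4-y->q8 q5-x->q6 q5-y->q9 q6-x->q10 q6-y->q11 q7-x->q10 q7-y->q12 q8-x->q12 q8-y->q12 q9-x->q10 q9-y->q13 q10-x->q14 q10-y->q15 q11-x->q14 q11-y->q16 q12-x->q16 q12-y->q16 q13-x->q14 q13-y->q0 q14-x->q1 q14-y->q17 q15-x->q1 q15-y->q18 q16-x->q18 q16-y->q18 q17-x->q3 q17-y->q19 q18-x->q19 q18-y->q19 q19-x->q8 q19-y->q8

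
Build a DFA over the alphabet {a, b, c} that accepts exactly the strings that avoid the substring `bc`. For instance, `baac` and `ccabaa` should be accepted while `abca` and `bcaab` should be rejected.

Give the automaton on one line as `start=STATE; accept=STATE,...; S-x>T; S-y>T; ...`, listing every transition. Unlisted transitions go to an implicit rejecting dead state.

This is the complement of 'contains `bc`'. Use the same substring-matching states — q0 through q2 holding how much of `bc` has just been matched — but flip the accepting set: everything except the trap q2 accepts.
3 states suffice.
        a   b   c  
>* q0   q0  q1  q0 
 * q1   q0  q1  q2 
   q2   q2  q2  q2 
(> = start, * = accepting)

start=q0; accept=q0,q1; q0-a>q0; q0-b>q1; q0-c>q0; q1-a>q0; q1-b>q1; q1-c>q2; q2-a>q2; q2-b>q2; q2-c>q2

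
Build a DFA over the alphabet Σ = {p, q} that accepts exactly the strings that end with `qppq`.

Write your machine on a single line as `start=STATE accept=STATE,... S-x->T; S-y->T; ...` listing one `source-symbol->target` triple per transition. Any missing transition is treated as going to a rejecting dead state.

Remember how much of `qppq` the current input suffix matches. State S0 means no match yet; S1 means the last symbol is `q`; S2 means the last 2 symbols are `qp`; S3 means the last 3 symbols are `qpp`; S4 means the last 4 symbols are `qppq`. Only S4 accepts. On a mismatch, fall back to the longest proper suffix that is still a prefix of `qppq`.
With 5 states:
        p   q  
>  S0   S0  S1 
   S1   S2  S1 
   S2   S3  S1 
   S3   S0  S4 
 * S4   S2  S1 
(> = start, * = accepting)

start=S0; accept=S4; S0-p->S0; S0-q->S1; S1-p->S2; S1-q->S1; S2-p->S3; S2-q->S1; S3-p->S0; S3-q->S4; S4-p->S2; S4-q->S1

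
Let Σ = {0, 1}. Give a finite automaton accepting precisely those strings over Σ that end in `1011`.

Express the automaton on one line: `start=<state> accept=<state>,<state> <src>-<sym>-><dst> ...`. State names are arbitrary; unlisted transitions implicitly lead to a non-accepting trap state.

Remember how much of `1011` the current input suffix matches. State s0 means no match yet; s1 means the last symbol is `1`; s2 means the last 2 symbols are `10`; s3 means the last 3 symbols are `101`; s4 means the last 4 symbols are `1011`. Only s4 accepts. On a mismatch, fall back to the longest proper suffix that is still a prefix of `1011`.
A 5-state machine:
        0   1  
>  s0   s0  s1 
   s1   s2  s1 
   s2   s0  s3 
   s3   s2  s4 
 * s4   s2  s1 
(> = start, * = accepting)

start=s0 accept=s4 s0-0->s0 s0-1->s1 s1-0->s2 s1-1->s1 s2-0->s0 s2-1->s3 s3-0->s2 s3-1->s4 s4-0->s2 s4-1->s1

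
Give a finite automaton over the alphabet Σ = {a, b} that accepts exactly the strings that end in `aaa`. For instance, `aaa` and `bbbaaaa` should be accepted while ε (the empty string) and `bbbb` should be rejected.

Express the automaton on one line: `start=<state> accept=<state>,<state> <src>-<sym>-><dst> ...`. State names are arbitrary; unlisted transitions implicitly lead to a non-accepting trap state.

Remember how much of `aaa` the current input suffix matches. State s0 means no match yet; s1 means the last symbol is `a`; s2 means the last 2 symbols are `aa`; s3 means the last 3 symbols are `aaa`. Only s3 accepts. On a mismatch, fall back to the longest proper suffix that is still a prefix of `aaa`.
        a   b  
>  s0   s1  s0 
   s1   s2  s0 
   s2   s3  s0 
 * s3   s3  s0 
(> = start, * = accepting)

start=s0 accept=s3 s0-a->s1 s0-b->s0 s1-a->s2 s1-b->s0 s2-a->s3 s2-b->s0 s3-a->s3 s3-b->s0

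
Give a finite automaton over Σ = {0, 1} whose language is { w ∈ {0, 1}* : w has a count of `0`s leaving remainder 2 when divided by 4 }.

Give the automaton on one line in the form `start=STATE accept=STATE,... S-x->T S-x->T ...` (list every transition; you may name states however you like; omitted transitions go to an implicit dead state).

The only thing that matters is how many `0`s have appeared, reduced mod 4. Use one state per residue: q0 for 0, …, q3 for 3. Reading `0` moves to the next residue; anything else stays put. q2 is accepting.
        0   1  
>  q0   q1  q0 
   q1   q2  q1 
 * q2   q3  q2 
   q3   q0  q3 
(> = start, * = accepting)

start=q0 accept=q2 q0-0->q1 q0-1->q0 q1-0->q2 q1-1->q1 q2-0->q3 q2-1->q2 q3-0->q0 q3-1->q3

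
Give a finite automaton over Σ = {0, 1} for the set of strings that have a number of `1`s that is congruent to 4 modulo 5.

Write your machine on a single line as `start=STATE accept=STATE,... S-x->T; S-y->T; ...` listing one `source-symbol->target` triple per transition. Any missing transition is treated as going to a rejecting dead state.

start=A; accept=E; A-0->A; A-1->B; B-0->B; B-1->C; C-0->C; C-1->D; D-0->D; D-1->E; E-0->E; E-1->A

The only thing that matters is how many `1`s have appeared, reduced mod 5. Use one state per residue: A for 0, …, E for 4. Reading `1` moves to the next residue; anything else stays put. E is accepting.
5 states suffice.
       0  1 
>  A   A  B 
   B   B  C 
   C   C  D 
   D   D  E 
 * E   E  A 
(> = start, * = accepting)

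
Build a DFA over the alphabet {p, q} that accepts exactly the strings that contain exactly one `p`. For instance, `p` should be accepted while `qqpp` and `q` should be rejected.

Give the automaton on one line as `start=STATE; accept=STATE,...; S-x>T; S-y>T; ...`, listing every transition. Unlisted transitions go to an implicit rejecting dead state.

Count `p`s, saturating at 2: state S0 means no `p` yet, S1 means one `p` seen, S2 means more than one. Each `p` increments (capped at S2); other symbols loop. Accept from {S1}.
        p   q  
>  S0   S1  S0 
 * S1   S2  S1 
   S2   S2  S2 
(> = start, * = accepting)

start=S0; accept=S1; S0-p>S1; S0-q>S0; S1-p>S2; S1-q>S1; S2-p>S2; S2-q>S2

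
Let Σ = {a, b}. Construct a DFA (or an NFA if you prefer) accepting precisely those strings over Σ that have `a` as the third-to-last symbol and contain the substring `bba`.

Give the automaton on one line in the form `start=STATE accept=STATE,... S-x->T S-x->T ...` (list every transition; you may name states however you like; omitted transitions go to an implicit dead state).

Run two small machines in parallel and take their product. One (15 states) tracks the last 3 symbols read; the other (4 states) tracks whether and how much of `bba` has been seen. Each combined state is a pair, one component from each; accept when both components accept. After merging equivalent states the machine shrinks.
A 10-state machine:
        a   b  
>  s0   s0  s1 
   s1   s0  s2 
   s2   s3  s2 
   s3   s4  s5 
   s4   s6  s7 
   s5   s8  s9 
 * s6   s6  s7 
 * s7   s8  s9 
 * s8   s4  s5 
 * s9   s3  s2 
(> = start, * = accepting)

start=s0 accept=s6,s7,s8,s9 s0-a->s0 s0-b->s1 s1-a->s0 s1-b->s2 s2-a->s3 s2-b->s2 s3-a->s4 s3-b->s5 s4-a->s6 s4-b->s7 s5-a->s8 s5-b->s9 s6-a->s6 s6-b->s7 s7-a->s8 s7-b->s9 s8-a->s4 s8-b->s5 s9-a->s3 s9-b->s2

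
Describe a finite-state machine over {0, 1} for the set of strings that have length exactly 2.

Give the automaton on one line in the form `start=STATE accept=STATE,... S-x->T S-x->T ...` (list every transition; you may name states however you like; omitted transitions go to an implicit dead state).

start=q0 accept=q2 q0-0->q1 q0-1->q1 q1-0->q2 q1-1->q2 q2-0->q3 q2-1->q3 q3-0->q3 q3-1->q3

Count input length up to 3: every symbol moves from q0 toward q3, which means 'more than 2' and absorbs. Accept from {q2}.
With 4 states:
        0   1  
>  q0   q1  q1 
   q1   q2  q2 
 * q2   q3  q3 
   q3   q3  q3 
(> = start, * = accepting)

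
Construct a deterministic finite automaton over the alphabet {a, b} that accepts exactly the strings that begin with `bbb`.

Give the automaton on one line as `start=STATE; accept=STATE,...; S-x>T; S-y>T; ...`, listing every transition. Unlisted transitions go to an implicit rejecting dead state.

Check the first 3 symbols one by one: q0 through q2 record how many have matched `bbb` so far; any wrong symbol goes to the dead state q4. After all 3 match we enter the accepting sink q3.
        a   b  
>  q0   q4  q1 
   q1   q4  q2 
   q2   q4  q3 
 * q3   q3  q3 
   q4   q4  q4 
(> = start, * = accepting)

start=q0; accept=q3; q0-a>q4; q0-b>q1; q1-a>q4; q1-b>q2; q2-a>q4; q2-b>q3; q3-a>q3; q3-b>q3; q4-a>q4; q4-b>q4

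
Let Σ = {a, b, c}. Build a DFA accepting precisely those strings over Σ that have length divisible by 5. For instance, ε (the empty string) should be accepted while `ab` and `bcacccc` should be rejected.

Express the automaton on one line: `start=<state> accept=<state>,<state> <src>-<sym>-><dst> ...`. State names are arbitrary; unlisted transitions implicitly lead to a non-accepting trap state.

Count input length modulo 5: every symbol advances one step around the cycle q0 → q1 → q2 → q3 → q4 → q0. Accept at q0.
        a   b   c  
>* q0   q1  q1  q1 
   q1   q2  q2  q2 
   q2   q3  q3  q3 
   q3   q4  q4  q4 
   q4   q0  q0  q0 
(> = start, * = accepting)

start=q0 accept=q0 q0-a->q1 q0-b->q1 q0-c->q1 q1-a->q2 q1-b->q2 q1-c->q2 q2-a->q3 q2-b->q3 q2-c->q3 q3-a->q4 q3-b->q4 q3-c->q4 q4-a->q0 q4-b->q0 q4-c->q0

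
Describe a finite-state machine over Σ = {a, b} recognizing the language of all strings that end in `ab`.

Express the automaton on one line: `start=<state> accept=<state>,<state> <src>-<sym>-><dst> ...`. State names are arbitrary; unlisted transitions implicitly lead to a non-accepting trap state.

Let each state record the length of the longest suffix of the input read so far that is also a prefix of `ab`. q1 means the last symbol is `a`; q2 means the last 2 symbols are `ab`. Accept only at q2, where the string currently ends in `ab`.
With 3 states:
        a   b  
>  q0   q1  q0 
   q1   q1  q2 
 * q2   q1  q0 
(> = start, * = accepting)

start=q0 accept=q2 q0-a->q1 q0-b->q0 q1-a->q1 q1-b->q2 q2-a->q1 q2-b->q0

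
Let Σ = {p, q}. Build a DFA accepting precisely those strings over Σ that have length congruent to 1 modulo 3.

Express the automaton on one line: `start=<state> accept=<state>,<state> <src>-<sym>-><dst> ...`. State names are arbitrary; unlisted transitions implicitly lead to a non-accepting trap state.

start=A accept=B A-p->B A-q->B B-p->C B-q->C C-p->A C-q->A

Only the length mod 3 matters, so use a 3-cycle: from any state, every input symbol moves to the next state, wrapping C back to A. Mark B accepting.
       p  q 
>  A   B  B 
 * B   C  C 
   C   A  A 
(> = start, * = accepting)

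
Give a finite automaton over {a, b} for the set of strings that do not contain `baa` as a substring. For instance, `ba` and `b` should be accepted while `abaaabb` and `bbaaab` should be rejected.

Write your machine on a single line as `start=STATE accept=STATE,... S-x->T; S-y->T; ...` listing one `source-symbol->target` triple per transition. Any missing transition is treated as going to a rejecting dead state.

start=q0; accept=q0,q1,q2; q0-a->q0; q0-b->q1; q1-a->q2; q1-b->q1; q2-a->q3; q2-b->q1; q3-a->q3; q3-b->q3

This is the complement of 'contains `baa`'. Use the same substring-matching states — q0 through q3 holding how much of `baa` has just been matched — but flip the accepting set: everything except the trap q3 accepts.
        a   b  
>* q0   q0  q1 
 * q1   q2  q1 
 * q2   q3  q1 
   q3   q3  q3 
(> = start, * = accepting)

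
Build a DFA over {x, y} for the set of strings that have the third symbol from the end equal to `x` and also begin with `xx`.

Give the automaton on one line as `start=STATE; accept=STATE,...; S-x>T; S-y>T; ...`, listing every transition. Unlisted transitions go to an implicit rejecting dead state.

Build one automaton per condition and run them in lockstep. The first has 15 states tracking the last 3 symbols read; the second has 4 states tracking whether the input so far still matches the prefix `xx`. A product state is a pair (one from each), accepting exactly when both do. After merging equivalent states the machine shrinks.
          x    y  
>  q0     q1   q2 
   q1     q3   q2 
   q2     q2   q2 
   q3     q4   q5 
 * q4     q4   q5 
 * q5     q6   q7 
 * q6     q3   q8 
 * q7     q9  q10 
   q8     q6   q7 
   q9     q3   q8 
   q10    q9  q10 
(> = start, * = accepting)

start=q0; accept=q4,q5,q6,q7; q0-x>q1; q0-y>q2; q1-x>q3; q1-y>q2; q2-x>q2; q2-y>q2; q3-x>q4; q3-y>q5; q4-x>q4; q4-y>q5; q5-x>q6; q5-y>q7; q6-x>q3; q6-y>q8; q7-x>q9; q7-y>q10; q8-x>q6; q8-y>q7; q9-x>q3; q9-y>q8; q10-x>q9; q10-y>q10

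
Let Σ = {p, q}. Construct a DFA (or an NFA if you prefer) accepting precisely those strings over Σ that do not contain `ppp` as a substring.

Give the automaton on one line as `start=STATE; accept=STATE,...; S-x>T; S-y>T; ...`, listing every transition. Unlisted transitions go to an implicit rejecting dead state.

This is the complement of 'contains `ppp`'. Use the same substring-matching states — S0 through S3 holding how much of `ppp` has just been matched — but flip the accepting set: everything except the trap S3 accepts.
With 4 states:
        p   q  
>* S0   S1  S0 
 * S1   S2  S0 
 * S2   S3  S0 
   S3   S3  S3 
(> = start, * = accepting)

start=S0; accept=S0,S1,S2; S0-p>S1; S0-q>S0; S1-p>S2; S1-q>S0; S2-p>S3; S2-q>S0; S3-p>S3; S3-q>S3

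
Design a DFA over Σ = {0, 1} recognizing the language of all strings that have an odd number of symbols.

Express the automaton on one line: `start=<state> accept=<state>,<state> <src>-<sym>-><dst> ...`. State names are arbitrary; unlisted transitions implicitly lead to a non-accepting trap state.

Only the length mod 2 matters, so use a 2-cycle: from any state, every input symbol moves to the next state, wrapping S1 back to S0. Mark S1 accepting.
With 2 states:
        0   1  
>  S0   S1  S1 
 * S1   S0  S0 
(> = start, * = accepting)

start=S0 accept=S1 S0-0->S1 S0-1->S1 S1-0->S0 S1-1->S0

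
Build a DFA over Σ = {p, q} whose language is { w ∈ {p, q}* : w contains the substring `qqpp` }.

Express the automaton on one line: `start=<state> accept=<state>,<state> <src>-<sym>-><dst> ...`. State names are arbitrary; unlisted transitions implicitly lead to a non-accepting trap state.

Track how much of `qqpp` has been matched so far: state A is no progress, E is the absorbing accept state reached once `qqpp` has occurred. Intermediate states record partial matches; on a mismatch, fall back to the longest reusable overlap.
       p  q 
>  A   A  B 
   B   A  C 
   C   D  C 
   D   E  B 
 * E   E  E 
(> = start, * = accepting)

start=A accept=E A-p->A A-q->B B-p->A B-q->C C-p->D C-q->C D-p->E D-q->B E-p->E E-q->E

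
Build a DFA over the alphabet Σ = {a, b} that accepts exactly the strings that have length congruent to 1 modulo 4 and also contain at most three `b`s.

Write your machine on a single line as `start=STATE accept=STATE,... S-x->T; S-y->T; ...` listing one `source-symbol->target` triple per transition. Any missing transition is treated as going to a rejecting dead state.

Build one automaton per condition and run them in lockstep. One (4 states) tracks the input length modulo 4; the other (5 states) tracks the count of `b`s, saturating at 4. Each combined state is a pair, one component from each; accept when both components accept.
A 20-state machine:
          a    b  
>  q0     q1   q2 
 * q1     q3   q4 
 * q2     q4   q5 
   q3     q6   q7 
   q4     q7   q8 
   q5     q8   q9 
   q6     q0  q10 
   q7    q10  q11 
   q8    q11  q12 
   q9    q12  q13 
   q10    q2  q14 
   q11   q14  q15 
   q12   q15  q16 
   q13   q16  q16 
 * q14    q5  q17 
 * q15   q17  q18 
   q16   q18  q18 
   q17    q9  q19 
   q18   q19  q19 
   q19   q13  q13 
(> = start, * = accepting)

start=q0; accept=q1,q2,q14,q15; q0-a->q1; q0-b->q2; q1-a->q3; q1-b->q4; q2-a->q4; q2-b->q5; q3-a->q6; q3-b->q7; q4-a->q7; q4-b->q8; q5-a->q8; q5-b->q9; q6-a->q0; q6-b->q10; q7-a->q10; q7-b->q11; q8-a->q11; q8-b->q12; q9-a->q12; q9-b->q13; q10-a->q2; q10-b->q14; q11-a->q14; q11-b->q15; q12-a->q15; q12-b->q16; q13-a->q16; q13-b->q16; q14-a->q5; q14-b->q17; q15-a->q17; q15-b->q18; q16-a->q18; q16-b->q18; q17-a->q9; q17-b->q19; q18-a->q19; q18-b->q19; q19-a->q13; q19-b->q13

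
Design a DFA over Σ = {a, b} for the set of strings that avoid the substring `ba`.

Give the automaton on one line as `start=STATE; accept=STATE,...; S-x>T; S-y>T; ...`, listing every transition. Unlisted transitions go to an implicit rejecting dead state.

This is the complement of 'contains `ba`'. Use the same substring-matching states — q0 through q2 holding how much of `ba` has just been matched — but flip the accepting set: everything except the trap q2 accepts.
3 states suffice.
        a   b  
>* q0   q0  q1 
 * q1   q2  q1 
   q2   q2  q2 
(> = start, * = accepting)

start=q0; accept=q0,q1; q0-a>q0; q0-b>q1; q1-a>q2; q1-b>q1; q2-a>q2; q2-b>q2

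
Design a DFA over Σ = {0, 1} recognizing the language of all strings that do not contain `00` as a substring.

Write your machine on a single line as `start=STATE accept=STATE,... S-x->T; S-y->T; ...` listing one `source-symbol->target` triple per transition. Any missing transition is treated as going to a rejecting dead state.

This is the complement of 'contains `00`'. Use the same substring-matching states — q0 through q2 holding how much of `00` has just been matched — but flip the accepting set: everything except the trap q2 accepts.
With 3 states:
        0   1  
>* q0   q1  q0 
 * q1   q2  q0 
   q2   q2  q2 
(> = start, * = accepting)

start=q0; accept=q0,q1; q0-0->q1; q0-1->q0; q1-0->q2; q1-1->q0; q2-0->q2; q2-1->q2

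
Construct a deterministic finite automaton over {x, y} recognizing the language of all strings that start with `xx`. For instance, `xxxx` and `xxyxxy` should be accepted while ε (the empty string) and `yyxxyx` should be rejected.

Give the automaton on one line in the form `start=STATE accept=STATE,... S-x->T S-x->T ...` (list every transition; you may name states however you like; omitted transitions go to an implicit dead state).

start=q0 accept=q2 q0-x->q1 q0-y->q3 q1-x->q2 q1-y->q3 q2-x->q2 q2-y->q2 q3-x->q3 q3-y->q3

Check the first 2 symbols one by one: q0 through q1 record how many have matched `xx` so far; any wrong symbol goes to the dead state q3. After all 2 match we enter the accepting sink q2.
With 4 states:
        x   y  
>  q0   q1  q3 
   q1   q2  q3 
 * q2   q2  q2 
   q3   q3  q3 
(> = start, * = accepting)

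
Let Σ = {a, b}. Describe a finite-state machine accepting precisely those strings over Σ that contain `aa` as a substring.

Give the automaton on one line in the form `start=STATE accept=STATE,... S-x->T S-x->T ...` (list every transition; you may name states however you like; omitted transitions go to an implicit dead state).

Track how much of `aa` has been matched so far: state q0 is no progress, q2 is the absorbing accept state reached once `aa` has occurred. Intermediate states record partial matches; on a mismatch, fall back to the longest reusable overlap.
        a   b  
>  q0   q1  q0 
   q1   q2  q0 
 * q2   q2  q2 
(> = start, * = accepting)

start=q0 accept=q2 q0-a->q1 q0-b->q0 q1-a->q2 q1-b->q0 q2-a->q2 q2-b->q2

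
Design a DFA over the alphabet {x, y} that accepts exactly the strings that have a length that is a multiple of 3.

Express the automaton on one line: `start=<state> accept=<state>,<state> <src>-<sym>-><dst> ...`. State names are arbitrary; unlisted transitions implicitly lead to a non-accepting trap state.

start=A accept=A A-x->B A-y->B B-x->C B-y->C C-x->A C-y->A

Count input length modulo 3: every symbol advances one step around the cycle A → B → C → A. Accept at A.
       x  y 
>* A   B  B 
   B   C  C 
   C   A  A 
(> = start, * = accepting)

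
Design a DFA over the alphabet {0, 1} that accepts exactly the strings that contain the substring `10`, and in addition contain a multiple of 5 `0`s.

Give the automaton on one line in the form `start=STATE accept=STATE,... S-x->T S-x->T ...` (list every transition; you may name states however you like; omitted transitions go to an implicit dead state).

Run two small machines in parallel and take their product. The first has 3 states tracking whether and how much of `10` has been seen; the second has 5 states tracking the count of `0`s modulo 5. A product state is a pair (one from each), accepting exactly when both do. After merging equivalent states the machine shrinks.
With 11 states:
          0    1  
>  s0     s1   s2 
   s1     s3   s4 
   s2     s4   s2 
   s3     s5   s6 
   s4     s6   s4 
   s5     s7   s8 
   s6     s8   s6 
   s7     s0   s9 
   s8     s9   s8 
   s9    s10   s9 
 * s10    s4  s10 
(> = start, * = accepting)

start=s0 accept=s10 s0-0->s1 s0-1->s2 s1-0->s3 s1-1->s4 s2-0->s4 s2-1->s2 s3-0->s5 s3-1->s6 s4-0->s6 s4-1->s4 s5-0->s7 s5-1->s8 s6-0->s8 s6-1->s6 s7-0->s0 s7-1->s9 s8-0->s9 s8-1->s8 s9-0->s10 s9-1->s9 s10-0->s4 s10-1->s10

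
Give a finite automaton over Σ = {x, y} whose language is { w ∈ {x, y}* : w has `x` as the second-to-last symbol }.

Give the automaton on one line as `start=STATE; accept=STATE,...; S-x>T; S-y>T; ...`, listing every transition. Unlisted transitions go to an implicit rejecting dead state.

Because acceptance depends on a position counted from the end, the machine has to buffer the most recent 2 symbols. Make each state the string of the last up-to-2 symbols read; on input `x` shift the window left and append `x`. Accept when the buffered window has length 2 and begins with `x`.
7 states suffice.
        x   y  
>  S0   S1  S2 
   S1   S3  S4 
   S2   S5  S6 
 * S3   S3  S4 
 * S4   S5  S6 
   S5   S3  S4 
   S6   S5  S6 
(> = start, * = accepting)

start=S0; accept=S3,S4; S0-x>S1; S0-y>S2; S1-x>S3; S1-y>S4; S2-x>S5; S2-y>S6; S3-x>S3; S3-y>S4; S4-x>S5; S4-y>S6; S5-x>S3; S5-y>S4; S6-x>S5; S6-y>S6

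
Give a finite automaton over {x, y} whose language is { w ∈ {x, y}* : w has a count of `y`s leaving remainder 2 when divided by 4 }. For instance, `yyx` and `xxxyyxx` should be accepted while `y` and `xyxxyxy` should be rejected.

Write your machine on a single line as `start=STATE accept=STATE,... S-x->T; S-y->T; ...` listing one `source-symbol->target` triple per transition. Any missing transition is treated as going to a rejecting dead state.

The only thing that matters is how many `y`s have appeared, reduced mod 4. Use one state per residue: S0 for 0, …, S3 for 3. Reading `y` moves to the next residue; anything else stays put. S2 is accepting.
A 4-state machine:
        x   y  
>  S0   S0  S1 
   S1   S1  S2 
 * S2   S2  S3 
   S3   S3  S0 
(> = start, * = accepting)

start=S0; accept=S2; S0-x->S0; S0-y->S1; S1-x->S1; S1-y->S2; S2-x->S2; S2-y->S3; S3-x->S3; S3-y->S0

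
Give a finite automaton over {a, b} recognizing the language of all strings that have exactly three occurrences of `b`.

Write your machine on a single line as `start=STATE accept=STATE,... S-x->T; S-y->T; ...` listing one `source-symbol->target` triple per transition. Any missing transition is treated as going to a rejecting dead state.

Only the number of `b`s matters, and only up to 4. Make a chain q0 → q1 → q2 → q3 → q4 advanced by each `b` (with q4 absorbing); every other symbol self-loops. The accepting set is {q3}.
With 5 states:
        a   b  
>  q0   q0  q1 
   q1   q1  q2 
   q2   q2  q3 
 * q3   q3  q4 
   q4   q4  q4 
(> = start, * = accepting)

start=q0; accept=q3; q0-a->q0; q0-b->q1; q1-a->q1; q1-b->q2; q2-a->q2; q2-b->q3; q3-a->q3; q3-b->q4; q4-a->q4; q4-b->q4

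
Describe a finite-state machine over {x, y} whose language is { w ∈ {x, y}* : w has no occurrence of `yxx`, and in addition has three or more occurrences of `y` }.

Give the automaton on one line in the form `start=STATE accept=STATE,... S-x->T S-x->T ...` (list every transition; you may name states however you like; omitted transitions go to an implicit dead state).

Build one automaton per condition and run them in lockstep. The first has 4 states tracking partial matches of the forbidden pattern `yxx`; the second has 5 states tracking the count of `y`s, saturating at 4. A product state is a pair (one from each), accepting exactly when both do. Minimizing collapses redundant product states.
With 8 states:
       x  y 
>  A   A  B 
   B   C  D 
   C   E  D 
   D   F  G 
   E   E  E 
   F   E  G 
 * G   H  G 
 * H   E  G 
(> = start, * = accepting)

start=A accept=G,H A-x->A A-y->B B-x->C B-y->D C-x->E C-y->D D-x->F D-y->G E-x->E E-y->E F-x->E F-y->G G-x->H G-y->G H-x->E H-y->G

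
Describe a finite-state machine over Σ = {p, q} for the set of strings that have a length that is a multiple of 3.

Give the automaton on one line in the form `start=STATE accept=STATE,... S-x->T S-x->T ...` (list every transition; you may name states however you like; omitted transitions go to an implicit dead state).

Count input length modulo 3: every symbol advances one step around the cycle A → B → C → A. Accept at A.
With 3 states:
       p  q 
>* A   B  B 
   B   C  C 
   C   A  A 
(> = start, * = accepting)

start=A accept=A A-p->B A-q->B B-p->C B-q->C C-p->A C-q->A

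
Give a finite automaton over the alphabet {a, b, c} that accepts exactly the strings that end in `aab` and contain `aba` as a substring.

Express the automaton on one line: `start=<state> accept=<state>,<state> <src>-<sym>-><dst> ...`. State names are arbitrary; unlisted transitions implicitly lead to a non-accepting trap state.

start=q0 accept=q6 q0-a->q1 q0-b->q0 q0-c->q0 q1-a->q1 q1-b->q2 q1-c->q0 q2-a->q3 q2-b->q0 q2-c->q0 q3-a->q4 q3-b->q5 q3-c->q5 q4-a->q4 q4-b->q6 q4-c->q5 q5-a->q3 q5-b->q5 q5-c->q5 q6-a->q3 q6-b->q5 q6-c->q5

Handle the two conditions separately and then intersect. One (4 states) tracks how much of the suffix `aab` has currently been matched; the other (4 states) tracks whether and how much of `aba` has been seen. Each combined state is a pair, one component from each; accept when both components accept. Equivalent product states are then merged.
7 states suffice.
        a   b   c  
>  q0   q1  q0  q0 
   q1   q1  q2  q0 
   q2   q3  q0  q0 
   q3   q4  q5  q5 
   q4   q4  q6  q5 
   q5   q3  q5  q5 
 * q6   q3  q5  q5 
(> = start, * = accepting)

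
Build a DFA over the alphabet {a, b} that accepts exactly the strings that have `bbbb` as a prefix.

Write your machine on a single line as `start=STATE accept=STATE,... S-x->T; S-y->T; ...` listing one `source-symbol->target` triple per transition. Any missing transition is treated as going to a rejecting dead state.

Walk along `bbbb` while the input agrees: from S0 take `b` to S1, and so on. Any deviation drops to the rejecting sink S5. Once S4 is reached the prefix is confirmed and every continuation is accepted.
        a   b  
>  S0   S5  S1 
   S1   S5  S2 
   S2   S5  S3 
   S3   S5  S4 
 * S4   S4  S4 
   S5   S5  S5 
(> = start, * = accepting)

start=S0; accept=S4; S0-a->S5; S0-b->S1; S1-a->S5; S1-b->S2; S2-a->S5; S2-b->S3; S3-a->S5; S3-b->S4; S4-a->S4; S4-b->S4; S5-a->S5; S5-b->S5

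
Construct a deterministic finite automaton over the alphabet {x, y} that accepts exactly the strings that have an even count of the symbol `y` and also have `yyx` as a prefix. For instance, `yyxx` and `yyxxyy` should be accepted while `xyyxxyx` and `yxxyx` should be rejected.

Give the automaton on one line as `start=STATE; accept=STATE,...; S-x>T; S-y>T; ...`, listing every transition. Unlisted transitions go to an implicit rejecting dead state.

Handle the two conditions separately and then intersect. The first has 2 states tracking the count of `y`s modulo 2; the second has 5 states tracking whether the input so far still matches the prefix `yyx`. A product state is a pair (one from each), accepting exactly when both do.
A 7-state machine:
        x   y  
>  S0   S1  S2 
   S1   S1  S3 
   S2   S3  S4 
   S3   S3  S1 
   S4   S5  S3 
 * S5   S5  S6 
   S6   S6  S5 
(> = start, * = accepting)

start=S0; accept=S5; S0-x>S1; S0-y>S2; S1-x>S1; S1-y>S3; S2-x>S3; S2-y>S4; S3-x>S3; S3-y>S1; S4-x>S5; S4-y>S3; S5-x>S5; S5-y>S6; S6-x>S6; S6-y>S5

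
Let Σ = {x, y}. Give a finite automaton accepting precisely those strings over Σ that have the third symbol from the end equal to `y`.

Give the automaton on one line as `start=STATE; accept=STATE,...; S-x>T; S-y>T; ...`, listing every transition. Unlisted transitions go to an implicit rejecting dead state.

Because acceptance depends on a position counted from the end, the machine has to buffer the most recent 3 symbols. Make each state the string of the last up-to-3 symbols read; on input `x` shift the window left and append `x`. Accept when the buffered window has length 3 and begins with `y`.
With 15 states:
          x    y  
>  s0     s1   s2 
   s1     s3   s4 
   s2     s5   s6 
   s3     s7   s8 
   s4     s9  s10 
   s5    s11  s12 
   s6    s13  s14 
   s7     s7   s8 
   s8     s9  s10 
   s9    s11  s12 
   s10   s13  s14 
 * s11    s7   s8 
 * s12    s9  s10 
 * s13   s11  s12 
 * s14   s13  s14 
(> = start, * = accepting)

start=s0; accept=s11,s12,s13,s14; s0-x>s1; s0-y>s2; s1-x>s3; s1-y>s4; s2-x>s5; s2-y>s6; s3-x>s7; s3-y>s8; s4-x>s9; s4-y>s10; s5-x>s11; s5-y>s12; s6-x>s13; s6-y>s14; s7-x>s7; s7-y>s8; s8-x>s9; s8-y>s10; s9-x>s11; s9-y>s12; s10-x>s13; s10-y>s14; s11-x>s7; s11-y>s8; s12-x>s9; s12-y>s10; s13-x>s11; s13-y>s12; s14-x>s13; s14-y>s14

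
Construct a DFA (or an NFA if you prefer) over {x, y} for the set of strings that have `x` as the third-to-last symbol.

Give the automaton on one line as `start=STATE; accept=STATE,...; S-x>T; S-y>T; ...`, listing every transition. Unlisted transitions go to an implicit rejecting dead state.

start=q0; accept=q7,q8,q9,q10; q0-x>q1; q0-y>q2; q1-x>q3; q1-y>q4; q2-x>q5; q2-y>q6; q3-x>q7; q3-y>q8; q4-x>q9; q4-y>q10; q5-x>q11; q5-y>q12; q6-x>q13; q6-y>q14; q7-x>q7; q7-y>q8; q8-x>q9; q8-y>q10; q9-x>q11; q9-y>q12; q10-x>q13; q10-y>q14; q11-x>q7; q11-y>q8; q12-x>q9; q12-y>q10; q13-x>q11; q13-y>q12; q14-x>q13; q14-y>q14

Because acceptance depends on a position counted from the end, the machine has to buffer the most recent 3 symbols. Make each state the string of the last up-to-3 symbols read; on input `x` shift the window left and append `x`. Accept when the buffered window has length 3 and begins with `x`.
A 15-state machine:
          x    y  
>  q0     q1   q2 
   q1     q3   q4 
   q2     q5   q6 
   q3     q7   q8 
   q4     q9  q10 
   q5    q11  q12 
   q6    q13  q14 
 * q7     q7   q8 
 * q8     q9  q10 
 * q9    q11  q12 
 * q10   q13  q14 
   q11    q7   q8 
   q12    q9  q10 
   q13   q11  q12 
   q14   q13  q14 
(> = start, * = accepting)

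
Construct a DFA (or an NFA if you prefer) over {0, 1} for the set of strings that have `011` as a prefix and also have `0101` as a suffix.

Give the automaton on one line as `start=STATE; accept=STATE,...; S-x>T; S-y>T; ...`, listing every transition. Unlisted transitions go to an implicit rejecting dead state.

Run two small machines in parallel and take their product. One (5 states) tracks whether the input so far still matches the prefix `011`; the other (5 states) tracks how much of the suffix `0101` has currently been matched. Each combined state is a pair, one component from each; accept when both components accept.
13 states suffice.
          0    1  
>  s0     s1   s2 
   s1     s3   s4 
   s2     s3   s2 
   s3     s3   s5 
   s4     s6   s7 
   s5     s6   s2 
   s6     s3   s8 
   s7     s9   s7 
   s8     s6   s2 
   s9     s9  s10 
   s10   s11   s7 
   s11    s9  s12 
 * s12   s11   s7 
(> = start, * = accepting)

start=s0; accept=s12; s0-0>s1; s0-1>s2; s1-0>s3; s1-1>s4; s2-0>s3; s2-1>s2; s3-0>s3; s3-1>s5; s4-0>s6; s4-1>s7; s5-0>s6; s5-1>s2; s6-0>s3; s6-1>s8; s7-0>s9; s7-1>s7; s8-0>s6; s8-1>s2; s9-0>s9; s9-1>s10; s10-0>s11; s10-1>s7; s11-0>s9; s11-1>s12; s12-0>s11; s12-1>s7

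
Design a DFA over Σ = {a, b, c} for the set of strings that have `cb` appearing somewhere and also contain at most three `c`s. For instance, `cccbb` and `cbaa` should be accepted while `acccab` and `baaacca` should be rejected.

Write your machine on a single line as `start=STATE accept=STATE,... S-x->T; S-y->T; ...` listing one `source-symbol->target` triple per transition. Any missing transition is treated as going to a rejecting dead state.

start=S0; accept=S3,S5,S8; S0-a->S0; S0-b->S0; S0-c->S1; S1-a->S2; S1-b->S3; S1-c->S4; S2-a->S2; S2-b->S2; S2-c->S4; S3-a->S3; S3-b->S3; S3-c->S5; S4-a->S6; S4-b->S5; S4-c->S7; S5-a->S5; S5-b->S5; S5-c->S8; S6-a->S6; S6-b->S6; S6-c->S7; S7-a->S9; S7-b->S8; S7-c->S10; S8-a->S8; S8-b->S8; S8-c->S11; S9-a->S9; S9-b->S9; S9-c->S10; S10-a->S12; S10-b->S11; S10-c->S10; S11-a->S11; S11-b->S11; S11-c->S11; S12-a->S12; S12-b->S12; S12-c->S10

Handle the two conditions separately and then intersect. The first has 3 states tracking whether and how much of `cb` has been seen; the second has 5 states tracking the count of `c`s, saturating at 4. A product state is a pair (one from each), accepting exactly when both do.
          a    b    c  
>  S0     S0   S0   S1 
   S1     S2   S3   S4 
   S2     S2   S2   S4 
 * S3     S3   S3   S5 
   S4     S6   S5   S7 
 * S5     S5   S5   S8 
   S6     S6   S6   S7 
   S7     S9   S8  S10 
 * S8     S8   S8  S11 
   S9     S9   S9  S10 
   S10   S12  S11  S10 
   S11   S11  S11  S11 
   S12   S12  S12  S10 
(> = start, * = accepting)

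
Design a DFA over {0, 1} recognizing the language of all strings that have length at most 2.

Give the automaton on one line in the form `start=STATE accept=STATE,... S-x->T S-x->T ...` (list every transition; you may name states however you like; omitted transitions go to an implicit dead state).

start=q0 accept=q0,q1,q2 q0-0->q1 q0-1->q1 q1-0->q2 q1-1->q2 q2-0->q3 q2-1->q3 q3-0->q3 q3-1->q3

We only need to distinguish lengths 0, 1, …, 2, and '>2'. Chain q0 → q1 → q2 → q3 on every symbol, with q3 looping. Accepting states: {q0, q1, q2}.
A 4-state machine:
        0   1  
>* q0   q1  q1 
 * q1   q2  q2 
 * q2   q3  q3 
   q3   q3  q3 
(> = start, * = accepting)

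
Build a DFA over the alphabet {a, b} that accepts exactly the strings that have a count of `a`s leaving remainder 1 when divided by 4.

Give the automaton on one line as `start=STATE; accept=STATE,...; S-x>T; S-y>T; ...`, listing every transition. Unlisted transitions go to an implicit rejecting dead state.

Keep the running count of `a`s modulo 4: each `a` advances along the cycle q0 → q1 → q2 → q3 → q0 while other symbols loop. Accept at q1.
With 4 states:
        a   b  
>  q0   q1  q0 
 * q1   q2  q1 
   q2   q3  q2 
   q3   q0  q3 
(> = start, * = accepting)

start=q0; accept=q1; q0-a>q1; q0-b>q0; q1-a>q2; q1-b>q1; q2-a>q3; q2-b>q2; q3-a>q0; q3-b>q3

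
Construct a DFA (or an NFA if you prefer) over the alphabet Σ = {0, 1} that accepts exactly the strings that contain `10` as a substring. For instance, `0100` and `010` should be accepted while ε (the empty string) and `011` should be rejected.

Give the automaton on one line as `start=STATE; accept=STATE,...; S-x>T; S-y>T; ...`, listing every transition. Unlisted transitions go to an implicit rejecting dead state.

start=A; accept=C; A-0>A; A-1>B; B-0>C; B-1>B; C-0>C; C-1>C

States A..B record the length of the longest prefix of `10` that matches the current input suffix. Reaching C means `10` has been seen, and we stay there forever. Accept from C.
A 3-state machine:
       0  1 
>  A   A  B 
   B   C  B 
 * C   C  C 
(> = start, * = accepting)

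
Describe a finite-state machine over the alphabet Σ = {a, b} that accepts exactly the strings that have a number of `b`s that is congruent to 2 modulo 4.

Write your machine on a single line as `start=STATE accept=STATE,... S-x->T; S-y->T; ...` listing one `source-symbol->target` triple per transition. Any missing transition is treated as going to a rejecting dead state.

The only thing that matters is how many `b`s have appeared, reduced mod 4. Use one state per residue: q0 for 0, …, q3 for 3. Reading `b` moves to the next residue; anything else stays put. q2 is accepting.
With 4 states:
        a   b  
>  q0   q0  q1 
   q1   q1  q2 
 * q2   q2  q3 
   q3   q3  q0 
(> = start, * = accepting)

start=q0; accept=q2; q0-a->q0; q0-b->q1; q1-a->q1; q1-b->q2; q2-a->q2; q2-b->q3; q3-a->q3; q3-b->q0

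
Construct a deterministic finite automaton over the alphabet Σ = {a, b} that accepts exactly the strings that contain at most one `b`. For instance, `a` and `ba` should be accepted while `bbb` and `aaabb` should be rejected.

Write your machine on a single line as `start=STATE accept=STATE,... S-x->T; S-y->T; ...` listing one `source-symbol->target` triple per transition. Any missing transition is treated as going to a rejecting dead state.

Count `b`s, saturating at 2: state s0 means no `b` yet, s1 means one `b` seen, s2 means more than one. Each `b` increments (capped at s2); other symbols loop. Accept from {s0, s1}.
        a   b  
>* s0   s0  s1 
 * s1   s1  s2 
   s2   s2  s2 
(> = start, * = accepting)

start=s0; accept=s0,s1; s0-a->s0; s0-b->s1; s1-a->s1; s1-b->s2; s2-a->s2; s2-b->s2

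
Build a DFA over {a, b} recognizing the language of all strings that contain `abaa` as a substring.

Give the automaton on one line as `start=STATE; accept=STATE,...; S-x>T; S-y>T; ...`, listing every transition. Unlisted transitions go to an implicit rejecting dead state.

States S0..S3 record the length of the longest prefix of `abaa` that matches the current input suffix. Reaching S4 means `abaa` has been seen, and we stay there forever. Accept from S4.
With 5 states:
        a   b  
>  S0   S1  S0 
   S1   S1  S2 
   S2   S3  S0 
   S3   S4  S2 
 * S4   S4  S4 
(> = start, * = accepting)

start=S0; accept=S4; S0-a>S1; S0-b>S0; S1-a>S1; S1-b>S2; S2-a>S3; S2-b>S0; S3-a>S4; S3-b>S2; S4-a>S4; S4-b>S4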